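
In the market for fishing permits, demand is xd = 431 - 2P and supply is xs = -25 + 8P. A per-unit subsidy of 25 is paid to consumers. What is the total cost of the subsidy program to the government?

Government cost = 9495

Pre-subsidy: 431 - 2P = -25 + 8P gives P* = 45.6, x* = 339.8.
With the rebate, buyers effectively pay Pb = Ps − 25, where Ps is the price sellers receive.
Demand in terms of Ps becomes xd = 431 − 2(Ps − 25) = 481 - 2Ps. Setting this equal to supply: 481 - 2Ps = -25 + 8Ps, so Ps = 50.6.
Buyers pay Pb = 50.6 − 25 = 25.6; x' = -25 + 8·50.6 = 379.8.
Government outlay = subsidy × quantity = 25 × 379.8 = 9495.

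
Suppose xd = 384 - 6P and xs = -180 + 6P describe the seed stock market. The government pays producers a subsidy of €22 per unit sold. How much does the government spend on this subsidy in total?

Government cost = €3696

Pre-subsidy: 384 - 6P = -180 + 6P gives P* = 47, x* = 102.
With the subsidy, sellers receive Ps = Pb + 22 for each unit, where Pb is the price buyers pay.
Supply in terms of Pb becomes xs = -180 + 6(Pb + 22) = -48 + 6Pb. Setting this equal to demand: 384 - 6Pb = -48 + 6Pb, so Pb = 36.
Sellers receive Ps = 36 + 22 = 58; x' = 384 − 6·36 = 168.
Government outlay = subsidy × quantity = 22 × 168 = 3696.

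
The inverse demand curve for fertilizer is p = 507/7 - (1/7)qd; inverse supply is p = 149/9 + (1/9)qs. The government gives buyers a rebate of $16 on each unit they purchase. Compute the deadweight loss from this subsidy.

Deadweight loss = $504

Pre-subsidy: 507/7 - (1/7)q = 149/9 + (1/9)q gives q* = 220 and p* = 41.
With the rebate, buyers effectively pay pb = ps − 16, where ps is the price sellers receive.
On the curves, pb = 507/7 - (1/7)q and ps = 149/9 + (1/9)q; the wedge ps − pb = 16 gives 149/9 + (1/9)q − (507/7 - (1/7)q) = 16, so q' = 283.
Then pb = 507/7 − (1/7)·283 = 32 and ps = 149/9 + (1/9)·283 = 48.
The subsidy expands output by 283 − 220 = 63 past the efficient level; on those units the gap between marginal cost and willingness to pay runs from 0 up to 16.
DWL = ½ × 16 × 63 = 504.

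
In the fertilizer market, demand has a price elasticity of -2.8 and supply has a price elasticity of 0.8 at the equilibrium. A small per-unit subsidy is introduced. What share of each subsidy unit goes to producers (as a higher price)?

For a small subsidy around the equilibrium, the benefit split depends on the relative slopes, which at a point are proportional to the elasticities.
Buyer share = εs/(εs + |εd|) = 0.8/(0.8 + 2.8) = 2/9; seller share = |εd|/(εs + |εd|) = 7/9.
So producers capture 7/9 of the subsidy.

Producer share = 7/9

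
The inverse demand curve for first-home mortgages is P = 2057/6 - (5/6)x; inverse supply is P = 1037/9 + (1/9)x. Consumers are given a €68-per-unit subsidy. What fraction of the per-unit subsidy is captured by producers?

Pre-subsidy: 2057/6 - (5/6)x = 1037/9 + (1/9)x gives x* = 241 and P* = 142.
With the rebate, buyers effectively pay Pb = Ps − 68, where Ps is the price sellers receive.
On the curves, Pb = 2057/6 - (5/6)x and Ps = 1037/9 + (1/9)x; the wedge Ps − Pb = 68 gives 1037/9 + (1/9)x − (2057/6 - (5/6)x) = 68, so x' = 313.
Then Pb = 2057/6 − (5/6)·313 = 82 and Ps = 1037/9 + (1/9)·313 = 150.
Buyers' price falls by P* − Pb = 142 − 82 = 60; sellers' price rises by Ps − P* = 150 − 142 = 8.
So producers capture 8/68 = 2/17 of each unit of subsidy.

Producer share = 2/17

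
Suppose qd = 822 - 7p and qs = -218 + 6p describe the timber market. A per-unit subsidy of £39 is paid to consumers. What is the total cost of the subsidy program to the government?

Government cost = £15132

Pre-subsidy: 822 - 7p = -218 + 6p gives p* = 80, q* = 262.
With the rebate, buyers effectively pay pb = ps − 39, where ps is the price sellers receive.
Demand in terms of ps becomes qd = 822 − 7(ps − 39) = 1095 - 7ps. Setting this equal to supply: 1095 - 7ps = -218 + 6ps, so ps = 101.
Buyers pay pb = 101 − 39 = 62; q' = -218 + 6·101 = 388.
Government outlay = subsidy × quantity = 39 × 388 = 15132.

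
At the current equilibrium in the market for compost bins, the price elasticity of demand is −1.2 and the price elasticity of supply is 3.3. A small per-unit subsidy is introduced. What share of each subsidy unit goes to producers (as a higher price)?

For a small subsidy around the equilibrium, the benefit split depends on the relative slopes, which at a point are proportional to the elasticities.
Buyer share = εs/(εs + |εd|) = 3.3/(3.3 + 1.2) = 11/15; seller share = |εd|/(εs + |εd|) = 4/15.
So producers capture 4/15 of the subsidy.

Producer share = 4/15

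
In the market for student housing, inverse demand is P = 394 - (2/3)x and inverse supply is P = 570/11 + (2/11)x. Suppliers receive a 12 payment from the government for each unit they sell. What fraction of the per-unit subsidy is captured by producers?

Producer share = 3/14

Pre-subsidy: 394 - (2/3)x = 570/11 + (2/11)x gives x* = 2823/7 and P* = 876/7.
With the subsidy, sellers receive Ps = Pb + 12 for each unit, where Pb is the price buyers pay.
On the curves, Pb = 394 - (2/3)x and Ps = 570/11 + (2/11)x; the wedge Ps − Pb = 12 gives 570/11 + (2/11)x − (394 - (2/3)x) = 12, so x' = 2922/7.
Then Pb = 394 − (2/3)·(2922/7) = 810/7 and Ps = 570/11 + (2/11)·(2922/7) = 894/7.
Buyers' price falls by P* − Pb = 876/7 − 810/7 = 66/7; sellers' price rises by Ps − P* = 894/7 − 876/7 = 18/7.
So producers capture (18/7)/12 = 3/14 of each unit of subsidy.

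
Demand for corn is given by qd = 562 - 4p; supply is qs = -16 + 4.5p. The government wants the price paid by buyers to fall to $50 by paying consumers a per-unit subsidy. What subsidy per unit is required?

At a buyer price of 50, quantity demanded is 562 − 4·50 = 362.
Sellers supply 362 only when they receive ps with -16 + 4.5·ps = 362, i.e. ps = 84.
s = ps − pb = 84 − 50 = 34.

Required subsidy s = $34 per unit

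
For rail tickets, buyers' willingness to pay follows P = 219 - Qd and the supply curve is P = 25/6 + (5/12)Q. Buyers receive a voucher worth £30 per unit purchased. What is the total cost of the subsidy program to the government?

Pre-subsidy: 219 - Q = 25/6 + (5/12)Q gives Q* = 2578/17 and P* = 1145/17.
With the rebate, buyers effectively pay Pb = Ps − 30, where Ps is the price sellers receive.
On the curves, Pb = 219 - Q and Ps = 25/6 + (5/12)Q; the wedge Ps − Pb = 30 gives 25/6 + (5/12)Q − (219 - Q) = 30, so Q' = 2938/17.
Then Pb = 219 − 1·(2938/17) = 785/17 and Ps = 25/6 + (5/12)·(2938/17) = 1295/17.
Government outlay = subsidy × quantity = 30 × 2938/17 = 88140/17.

Government cost = 88140/17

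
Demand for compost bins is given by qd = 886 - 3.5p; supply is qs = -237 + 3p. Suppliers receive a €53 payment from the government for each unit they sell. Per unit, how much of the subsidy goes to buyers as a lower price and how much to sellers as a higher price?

Pre-subsidy: 886 - 3.5p = -237 + 3p gives p* = 2246/13, q* = 3657/13.
With the subsidy, sellers receive ps = pb + 53 for each unit, where pb is the price buyers pay.
Supply in terms of pb becomes qs = -237 + 3(pb + 53) = -78 + 3pb. Setting this equal to demand: 886 - 3.5pb = -78 + 3pb, so pb = 1928/13.
Sellers receive ps = 1928/13 + 53 = 2617/13; q' = 886 − 3.5·(1928/13) = 4770/13.
Buyers' price falls by p* − pb = 2246/13 − 1928/13 = 318/13; sellers' price rises by ps − p* = 2617/13 − 2246/13 = 371/13.

Buyers gain 318/13 per unit; sellers gain 371/13 per unit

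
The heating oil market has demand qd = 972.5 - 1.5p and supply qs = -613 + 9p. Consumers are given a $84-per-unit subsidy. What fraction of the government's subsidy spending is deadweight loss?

Pre-subsidy: 972.5 - 1.5p = -613 + 9p gives p* = 151, q* = 746.
With the rebate, buyers effectively pay pb = ps − 84, where ps is the price sellers receive.
Demand in terms of ps becomes qd = 972.5 − 1.5(ps − 84) = 1098.5 - 1.5ps. Setting this equal to supply: 1098.5 - 1.5ps = -613 + 9ps, so ps = 163.
Buyers pay pb = 163 − 84 = 79; q' = -613 + 9·163 = 854.
ΔCS = ½(746 + 854)(151 − 79) = 57600; ΔPS = ½(746 + 854)(163 − 151) = 9600.
Government spending = 84 × 854 = 71736.
DWL = ½ × 84 × (854 − 746) = 4536; fraction = 4536 / 71736 = 27/427.

DWL / government spending = 27/427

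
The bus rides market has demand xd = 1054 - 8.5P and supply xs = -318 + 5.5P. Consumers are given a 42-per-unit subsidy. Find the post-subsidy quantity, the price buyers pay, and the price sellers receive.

x' = 361.25; buyers pay 81.5; sellers receive 123.5

Pre-subsidy: 1054 - 8.5P = -318 + 5.5P gives P* = 98, x* = 221.
With the rebate, buyers effectively pay Pb = Ps − 42, where Ps is the price sellers receive.
Demand in terms of Ps becomes xd = 1054 − 8.5(Ps − 42) = 1411 - 8.5Ps. Setting this equal to supply: 1411 - 8.5Ps = -318 + 5.5Ps, so Ps = 123.5.
Buyers pay Pb = 123.5 − 42 = 81.5; x' = -318 + 5.5·123.5 = 361.25.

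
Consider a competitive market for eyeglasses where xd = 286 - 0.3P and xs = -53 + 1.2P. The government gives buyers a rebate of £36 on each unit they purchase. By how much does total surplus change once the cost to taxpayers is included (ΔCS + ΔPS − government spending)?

Net change in total surplus = -£155.52

Pre-subsidy: 286 - 0.3P = -53 + 1.2P gives P* = 226, x* = 218.2.
With the rebate, buyers effectively pay Pb = Ps − 36, where Ps is the price sellers receive.
Demand in terms of Ps becomes xd = 286 − 0.3(Ps − 36) = 296.8 - 0.3Ps. Setting this equal to supply: 296.8 - 0.3Ps = -53 + 1.2Ps, so Ps = 233.2.
Buyers pay Pb = 233.2 − 36 = 197.2; x' = -53 + 1.2·233.2 = 226.84.
ΔCS = ½(218.2 + 226.84)(226 − 197.2) = 6408.576; ΔPS = ½(218.2 + 226.84)(233.2 − 226) = 1602.144.
Government spending = 36 × 226.84 = 8166.24.
Net change = 6408.576 + 1602.144 − 8166.24 = -155.52. The loss equals the DWL triangle ½·36·8.64.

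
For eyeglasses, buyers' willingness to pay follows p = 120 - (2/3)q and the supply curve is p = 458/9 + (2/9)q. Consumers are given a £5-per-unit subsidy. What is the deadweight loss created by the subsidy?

Deadweight loss = £14.0625

Pre-subsidy: 120 - (2/3)q = 458/9 + (2/9)q gives q* = 77.75 and p* = 409/6.
With the rebate, buyers effectively pay pb = ps − 5, where ps is the price sellers receive.
On the curves, pb = 120 - (2/3)q and ps = 458/9 + (2/9)q; the wedge ps − pb = 5 gives 458/9 + (2/9)q − (120 - (2/3)q) = 5, so q' = 83.375.
Then pb = 120 − (2/3)·83.375 = 773/12 and ps = 458/9 + (2/9)·83.375 = 833/12.
The subsidy expands output by 83.375 − 77.75 = 5.625 past the efficient level; on those units the gap between marginal cost and willingness to pay runs from 0 up to 5.
DWL = ½ × 5 × 5.625 = 14.0625.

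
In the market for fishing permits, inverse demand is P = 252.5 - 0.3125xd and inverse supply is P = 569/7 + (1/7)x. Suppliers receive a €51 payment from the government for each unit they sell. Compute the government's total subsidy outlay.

Pre-subsidy: 252.5 - 0.3125x = 569/7 + (1/7)x gives x* = 376 and P* = 135.
With the subsidy, sellers receive Ps = Pb + 51 for each unit, where Pb is the price buyers pay.
On the curves, Pb = 252.5 - 0.3125x and Ps = 569/7 + (1/7)x; the wedge Ps − Pb = 51 gives 569/7 + (1/7)x − (252.5 - 0.3125x) = 51, so x' = 488.
Then Pb = 252.5 − 0.3125·488 = 100 and Ps = 569/7 + (1/7)·488 = 151.
Government outlay = subsidy × quantity = 51 × 488 = 24888.

Government cost = €24888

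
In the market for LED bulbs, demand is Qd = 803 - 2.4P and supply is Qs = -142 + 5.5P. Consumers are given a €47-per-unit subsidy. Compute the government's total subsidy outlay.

Pre-subsidy: 803 - 2.4P = -142 + 5.5P gives P* = 9450/79, Q* = 40757/79.
With the rebate, buyers effectively pay Pb = Ps − 47, where Ps is the price sellers receive.
Demand in terms of Ps becomes Qd = 803 − 2.4(Ps − 47) = 915.8 - 2.4Ps. Setting this equal to supply: 915.8 - 2.4Ps = -142 + 5.5Ps, so Ps = 10578/79.
Buyers pay Pb = 10578/79 − 47 = 6865/79; Q' = -142 + 5.5·(10578/79) = 46961/79.
Government outlay = subsidy × quantity = 47 × 46961/79 = 2207167/79.

Government cost = 2207167/79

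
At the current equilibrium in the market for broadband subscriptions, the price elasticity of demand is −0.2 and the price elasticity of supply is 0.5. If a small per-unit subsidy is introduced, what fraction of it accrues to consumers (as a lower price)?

For a small subsidy around the equilibrium, the benefit split depends on the relative slopes, which at a point are proportional to the elasticities.
Buyer share = εs/(εs + |εd|) = 0.5/(0.5 + 0.2) = 5/7; seller share = |εd|/(εs + |εd|) = 2/7.

Consumer share = 5/7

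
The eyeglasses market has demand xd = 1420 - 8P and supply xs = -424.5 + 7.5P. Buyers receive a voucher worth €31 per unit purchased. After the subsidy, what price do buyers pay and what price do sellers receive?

Pre-subsidy: 1420 - 8P = -424.5 + 7.5P gives P* = 119, x* = 468.
With the rebate, buyers effectively pay Pb = Ps − 31, where Ps is the price sellers receive.
Demand in terms of Ps becomes xd = 1420 − 8(Ps − 31) = 1668 - 8Ps. Setting this equal to supply: 1668 - 8Ps = -424.5 + 7.5Ps, so Ps = 135.
Buyers pay Pb = 135 − 31 = 104; x' = -424.5 + 7.5·135 = 588.

Buyers pay €104; sellers receive €135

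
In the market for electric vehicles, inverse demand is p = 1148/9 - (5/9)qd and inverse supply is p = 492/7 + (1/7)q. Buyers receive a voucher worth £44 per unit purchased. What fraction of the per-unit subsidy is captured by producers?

Pre-subsidy: 1148/9 - (5/9)q = 492/7 + (1/7)q gives q* = 82 and p* = 82.
With the rebate, buyers effectively pay pb = ps − 44, where ps is the price sellers receive.
On the curves, pb = 1148/9 - (5/9)q and ps = 492/7 + (1/7)q; the wedge ps − pb = 44 gives 492/7 + (1/7)q − (1148/9 - (5/9)q) = 44, so q' = 145.
Then pb = 1148/9 − (5/9)·145 = 47 and ps = 492/7 + (1/7)·145 = 91.
Buyers' price falls by p* − pb = 82 − 47 = 35; sellers' price rises by ps − p* = 91 − 82 = 9.
So producers capture 9/44 = 9/44 of each unit of subsidy.

Producer share = 9/44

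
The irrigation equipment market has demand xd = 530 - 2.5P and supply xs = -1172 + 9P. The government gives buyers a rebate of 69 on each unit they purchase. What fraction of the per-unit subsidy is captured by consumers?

Consumer share = 18/23

Pre-subsidy: 530 - 2.5P = -1172 + 9P gives P* = 148, x* = 160.
With the rebate, buyers effectively pay Pb = Ps − 69, where Ps is the price sellers receive.
Demand in terms of Ps becomes xd = 530 − 2.5(Ps − 69) = 702.5 - 2.5Ps. Setting this equal to supply: 702.5 - 2.5Ps = -1172 + 9Ps, so Ps = 163.
Buyers pay Pb = 163 − 69 = 94; x' = -1172 + 9·163 = 295.
Buyers' price falls by P* − Pb = 148 − 94 = 54; sellers' price rises by Ps − P* = 163 − 148 = 15.
So consumers capture 54/69 = 18/23 of each unit of subsidy.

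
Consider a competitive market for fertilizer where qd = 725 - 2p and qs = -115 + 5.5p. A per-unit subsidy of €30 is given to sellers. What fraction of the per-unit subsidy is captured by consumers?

Consumer share = 11/15

Pre-subsidy: 725 - 2p = -115 + 5.5p gives p* = 112, q* = 501.
With the subsidy, sellers receive ps = pb + 30 for each unit, where pb is the price buyers pay.
Supply in terms of pb becomes qs = -115 + 5.5(pb + 30) = 50 + 5.5pb. Setting this equal to demand: 725 - 2pb = 50 + 5.5pb, so pb = 90.
Sellers receive ps = 90 + 30 = 120; q' = 725 − 2·90 = 545.
Buyers' price falls by p* − pb = 112 − 90 = 22; sellers' price rises by ps − p* = 120 − 112 = 8.
So consumers capture 22/30 = 11/15 of each unit of subsidy.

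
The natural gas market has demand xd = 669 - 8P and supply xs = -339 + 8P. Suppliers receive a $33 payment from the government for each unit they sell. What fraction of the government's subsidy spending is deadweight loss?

DWL / government spending = 2/9

Pre-subsidy: 669 - 8P = -339 + 8P gives P* = 63, x* = 165.
With the subsidy, sellers receive Ps = Pb + 33 for each unit, where Pb is the price buyers pay.
Supply in terms of Pb becomes xs = -339 + 8(Pb + 33) = -75 + 8Pb. Setting this equal to demand: 669 - 8Pb = -75 + 8Pb, so Pb = 46.5.
Sellers receive Ps = 46.5 + 33 = 79.5; x' = 669 − 8·46.5 = 297.
ΔCS = ½(165 + 297)(63 − 46.5) = 3811.5; ΔPS = ½(165 + 297)(79.5 − 63) = 3811.5.
Government spending = 33 × 297 = 9801.
DWL = ½ × 33 × (297 − 165) = 2178; fraction = 2178 / 9801 = 2/9.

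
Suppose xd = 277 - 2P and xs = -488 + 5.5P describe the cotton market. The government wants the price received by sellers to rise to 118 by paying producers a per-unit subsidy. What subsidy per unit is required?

Required subsidy s = 60 per unit

At a seller price of 118, quantity supplied is -488 + 5.5·118 = 161.
Buyers absorb 161 only when they pay Pb with 277 − 2·Pb = 161, i.e. Pb = 58.
s = Ps − Pb = 118 − 58 = 60.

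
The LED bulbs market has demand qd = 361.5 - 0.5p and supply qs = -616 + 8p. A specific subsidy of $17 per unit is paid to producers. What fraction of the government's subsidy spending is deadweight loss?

DWL / government spending = 1/78

Pre-subsidy: 361.5 - 0.5p = -616 + 8p gives p* = 115, q* = 304.
With the subsidy, sellers receive ps = pb + 17 for each unit, where pb is the price buyers pay.
Supply in terms of pb becomes qs = -616 + 8(pb + 17) = -480 + 8pb. Setting this equal to demand: 361.5 - 0.5pb = -480 + 8pb, so pb = 99.
Sellers receive ps = 99 + 17 = 116; q' = 361.5 − 0.5·99 = 312.
ΔCS = ½(304 + 312)(115 − 99) = 4928; ΔPS = ½(304 + 312)(116 − 115) = 308.
Government spending = 17 × 312 = 5304.
DWL = ½ × 17 × (312 − 304) = 68; fraction = 68 / 5304 = 1/78.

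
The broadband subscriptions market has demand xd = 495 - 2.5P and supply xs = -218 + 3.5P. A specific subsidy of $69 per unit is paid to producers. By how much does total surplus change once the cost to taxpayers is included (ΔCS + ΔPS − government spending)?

Net change in total surplus = -$3471.5625

Pre-subsidy: 495 - 2.5P = -218 + 3.5P gives P* = 713/6, x* = 2375/12.
With the subsidy, sellers receive Ps = Pb + 69 for each unit, where Pb is the price buyers pay.
Supply in terms of Pb becomes xs = -218 + 3.5(Pb + 69) = 23.5 + 3.5Pb. Setting this equal to demand: 495 - 2.5Pb = 23.5 + 3.5Pb, so Pb = 943/12.
Sellers receive Ps = 943/12 + 69 = 1771/12; x' = 495 − 2.5·(943/12) = 7165/24.
ΔCS = ½(2375/12 + 7165/24)(713/6 − 943/12) = 1918315/192; ΔPS = ½(2375/12 + 7165/24)(1771/12 − 713/6) = 1370225/192.
Government spending = 69 × 7165/24 = 20599.375.
Net change = 1918315/192 + 1370225/192 − 20599.375 = -3471.5625. The loss equals the DWL triangle ½·69·100.625.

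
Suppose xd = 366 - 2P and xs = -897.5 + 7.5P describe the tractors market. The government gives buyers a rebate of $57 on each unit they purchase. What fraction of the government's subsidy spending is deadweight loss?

DWL / government spending = 9/38

Pre-subsidy: 366 - 2P = -897.5 + 7.5P gives P* = 133, x* = 100.
With the rebate, buyers effectively pay Pb = Ps − 57, where Ps is the price sellers receive.
Demand in terms of Ps becomes xd = 366 − 2(Ps − 57) = 480 - 2Ps. Setting this equal to supply: 480 - 2Ps = -897.5 + 7.5Ps, so Ps = 145.
Buyers pay Pb = 145 − 57 = 88; x' = -897.5 + 7.5·145 = 190.
ΔCS = ½(100 + 190)(133 − 88) = 6525; ΔPS = ½(100 + 190)(145 − 133) = 1740.
Government spending = 57 × 190 = 10830.
DWL = ½ × 57 × (190 − 100) = 2565; fraction = 2565 / 10830 = 9/38.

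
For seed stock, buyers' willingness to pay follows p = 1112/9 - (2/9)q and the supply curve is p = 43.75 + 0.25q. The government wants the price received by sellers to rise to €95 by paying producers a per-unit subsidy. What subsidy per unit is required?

At a seller price of 95, quantity supplied is -175 + 4·95 = 205.
Buyers absorb 205 only when they pay pb = 1112/9 − (2/9)·205 = 78.
s = ps − pb = 95 − 78 = 17.

Required subsidy s = €17 per unit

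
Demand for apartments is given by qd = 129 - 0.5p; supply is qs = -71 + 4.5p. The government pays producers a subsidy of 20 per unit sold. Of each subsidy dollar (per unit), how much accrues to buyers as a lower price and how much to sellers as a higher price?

Pre-subsidy: 129 - 0.5p = -71 + 4.5p gives p* = 40, q* = 109.
With the subsidy, sellers receive ps = pb + 20 for each unit, where pb is the price buyers pay.
Supply in terms of pb becomes qs = -71 + 4.5(pb + 20) = 19 + 4.5pb. Setting this equal to demand: 129 - 0.5pb = 19 + 4.5pb, so pb = 22.
Sellers receive ps = 22 + 20 = 42; q' = 129 − 0.5·22 = 118.
Buyers' price falls by p* − pb = 40 − 22 = 18; sellers' price rises by ps − p* = 42 − 40 = 2.

Buyers gain 18 per unit; sellers gain 2 per unit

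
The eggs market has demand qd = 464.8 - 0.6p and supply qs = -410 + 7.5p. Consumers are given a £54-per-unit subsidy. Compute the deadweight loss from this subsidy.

Pre-subsidy: 464.8 - 0.6p = -410 + 7.5p gives p* = 108, q* = 400.
With the rebate, buyers effectively pay pb = ps − 54, where ps is the price sellers receive.
Demand in terms of ps becomes qd = 464.8 − 0.6(ps − 54) = 497.2 - 0.6ps. Setting this equal to supply: 497.2 - 0.6ps = -410 + 7.5ps, so ps = 112.
Buyers pay pb = 112 − 54 = 58; q' = -410 + 7.5·112 = 430.
The subsidy expands output by 430 − 400 = 30 past the efficient level; on those units the gap between marginal cost and willingness to pay runs from 0 up to 54.
DWL = ½ × 54 × 30 = 810.

Deadweight loss = £810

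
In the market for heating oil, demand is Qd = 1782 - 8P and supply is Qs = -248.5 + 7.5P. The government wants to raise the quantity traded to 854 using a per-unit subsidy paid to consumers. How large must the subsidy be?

Required subsidy s = 31 per unit

At Q = 854, invert demand for the buyer price: Pb = (1782 − 854)/8 = 116; invert supply for the seller price: Ps = (854 − (-248.5))/7.5 = 147.
The subsidy must fill the gap: s = Ps − Pb = 147 − 116 = 31.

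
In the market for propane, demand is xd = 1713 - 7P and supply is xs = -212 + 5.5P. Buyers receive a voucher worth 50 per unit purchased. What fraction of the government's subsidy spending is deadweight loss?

Pre-subsidy: 1713 - 7P = -212 + 5.5P gives P* = 154, x* = 635.
With the rebate, buyers effectively pay Pb = Ps − 50, where Ps is the price sellers receive.
Demand in terms of Ps becomes xd = 1713 − 7(Ps − 50) = 2063 - 7Ps. Setting this equal to supply: 2063 - 7Ps = -212 + 5.5Ps, so Ps = 182.
Buyers pay Pb = 182 − 50 = 132; x' = -212 + 5.5·182 = 789.
ΔCS = ½(635 + 789)(154 − 132) = 15664; ΔPS = ½(635 + 789)(182 − 154) = 19936.
Government spending = 50 × 789 = 39450.
DWL = ½ × 50 × (789 − 635) = 3850; fraction = 3850 / 39450 = 77/789.

DWL / government spending = 77/789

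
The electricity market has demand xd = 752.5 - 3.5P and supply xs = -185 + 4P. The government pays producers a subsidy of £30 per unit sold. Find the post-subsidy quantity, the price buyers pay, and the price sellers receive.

x' = 371; buyers pay £109; sellers receive £139

Pre-subsidy: 752.5 - 3.5P = -185 + 4P gives P* = 125, x* = 315.
With the subsidy, sellers receive Ps = Pb + 30 for each unit, where Pb is the price buyers pay.
Supply in terms of Pb becomes xs = -185 + 4(Pb + 30) = -65 + 4Pb. Setting this equal to demand: 752.5 - 3.5Pb = -65 + 4Pb, so Pb = 109.
Sellers receive Ps = 109 + 30 = 139; x' = 752.5 − 3.5·109 = 371.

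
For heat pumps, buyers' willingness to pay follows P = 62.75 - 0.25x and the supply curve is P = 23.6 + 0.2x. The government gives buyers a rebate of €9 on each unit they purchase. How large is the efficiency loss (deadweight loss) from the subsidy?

Deadweight loss = €90

Pre-subsidy: 62.75 - 0.25x = 23.6 + 0.2x gives x* = 87 and P* = 41.
With the rebate, buyers effectively pay Pb = Ps − 9, where Ps is the price sellers receive.
On the curves, Pb = 62.75 - 0.25x and Ps = 23.6 + 0.2x; the wedge Ps − Pb = 9 gives 23.6 + 0.2x − (62.75 - 0.25x) = 9, so x' = 107.
Then Pb = 62.75 − 0.25·107 = 36 and Ps = 23.6 + 0.2·107 = 45.
The subsidy expands output by 107 − 87 = 20 past the efficient level; on those units the gap between marginal cost and willingness to pay runs from 0 up to 9.
DWL = ½ × 9 × 20 = 90.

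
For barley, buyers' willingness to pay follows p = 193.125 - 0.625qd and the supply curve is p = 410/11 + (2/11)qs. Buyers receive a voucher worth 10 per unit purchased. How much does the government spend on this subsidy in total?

Pre-subsidy: 193.125 - 0.625q = 410/11 + (2/11)q gives q* = 13715/71 and p* = 5140/71.
With the rebate, buyers effectively pay pb = ps − 10, where ps is the price sellers receive.
On the curves, pb = 193.125 - 0.625q and ps = 410/11 + (2/11)q; the wedge ps − pb = 10 gives 410/11 + (2/11)q − (193.125 - 0.625q) = 10, so q' = 14595/71.
Then pb = 193.125 − 0.625·(14595/71) = 4590/71 and ps = 410/11 + (2/11)·(14595/71) = 5300/71.
Government outlay = subsidy × quantity = 10 × 14595/71 = 145950/71.

Government cost = 145950/71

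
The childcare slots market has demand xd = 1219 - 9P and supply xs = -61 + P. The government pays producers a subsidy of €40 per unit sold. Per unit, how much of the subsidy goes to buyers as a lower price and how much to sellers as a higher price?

Buyers gain €4 per unit; sellers gain €36 per unit

Pre-subsidy: 1219 - 9P = -61 + P gives P* = 128, x* = 67.
With the subsidy, sellers receive Ps = Pb + 40 for each unit, where Pb is the price buyers pay.
Supply in terms of Pb becomes xs = -61 + 1(Pb + 40) = -21 + Pb. Setting this equal to demand: 1219 - 9Pb = -21 + Pb, so Pb = 124.
Sellers receive Ps = 124 + 40 = 164; x' = 1219 − 9·124 = 103.
Buyers' price falls by P* − Pb = 128 − 124 = 4; sellers' price rises by Ps − P* = 164 − 128 = 36.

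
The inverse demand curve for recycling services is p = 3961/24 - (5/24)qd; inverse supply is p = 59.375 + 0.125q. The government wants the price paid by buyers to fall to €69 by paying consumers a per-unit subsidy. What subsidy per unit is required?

Required subsidy s = €48 per unit

At a buyer price of 69, quantity demanded is 792.2 − 4.8·69 = 461.
Sellers supply 461 only when they receive ps = 59.375 + 0.125·461 = 117.
s = ps − pb = 117 − 69 = 48.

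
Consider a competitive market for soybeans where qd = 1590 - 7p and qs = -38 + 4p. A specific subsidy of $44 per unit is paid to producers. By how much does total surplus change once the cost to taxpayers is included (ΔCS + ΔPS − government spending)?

Net change in total surplus = -$2464

Pre-subsidy: 1590 - 7p = -38 + 4p gives p* = 148, q* = 554.
With the subsidy, sellers receive ps = pb + 44 for each unit, where pb is the price buyers pay.
Supply in terms of pb becomes qs = -38 + 4(pb + 44) = 138 + 4pb. Setting this equal to demand: 1590 - 7pb = 138 + 4pb, so pb = 132.
Sellers receive ps = 132 + 44 = 176; q' = 1590 − 7·132 = 666.
ΔCS = ½(554 + 666)(148 − 132) = 9760; ΔPS = ½(554 + 666)(176 − 148) = 17080.
Government spending = 44 × 666 = 29304.
Net change = 9760 + 17080 − 29304 = -2464. The loss equals the DWL triangle ½·44·112.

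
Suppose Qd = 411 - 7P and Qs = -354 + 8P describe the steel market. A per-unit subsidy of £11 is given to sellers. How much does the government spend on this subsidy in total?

Pre-subsidy: 411 - 7P = -354 + 8P gives P* = 51, Q* = 54.
With the subsidy, sellers receive Ps = Pb + 11 for each unit, where Pb is the price buyers pay.
Supply in terms of Pb becomes Qs = -354 + 8(Pb + 11) = -266 + 8Pb. Setting this equal to demand: 411 - 7Pb = -266 + 8Pb, so Pb = 677/15.
Sellers receive Ps = 677/15 + 11 = 842/15; Q' = 411 − 7·(677/15) = 1426/15.
Government outlay = subsidy × quantity = 11 × 1426/15 = 15686/15.

Government cost = 15686/15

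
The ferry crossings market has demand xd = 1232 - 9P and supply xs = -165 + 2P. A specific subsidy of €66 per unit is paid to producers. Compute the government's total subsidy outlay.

Government cost = €13002

Pre-subsidy: 1232 - 9P = -165 + 2P gives P* = 127, x* = 89.
With the subsidy, sellers receive Ps = Pb + 66 for each unit, where Pb is the price buyers pay.
Supply in terms of Pb becomes xs = -165 + 2(Pb + 66) = -33 + 2Pb. Setting this equal to demand: 1232 - 9Pb = -33 + 2Pb, so Pb = 115.
Sellers receive Ps = 115 + 66 = 181; x' = 1232 − 9·115 = 197.
Government outlay = subsidy × quantity = 66 × 197 = 13002.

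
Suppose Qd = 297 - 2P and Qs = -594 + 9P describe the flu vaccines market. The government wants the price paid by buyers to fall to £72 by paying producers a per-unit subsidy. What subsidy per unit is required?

At a buyer price of 72, quantity demanded is 297 − 2·72 = 153.
Sellers supply 153 only when they receive Ps with -594 + 9·Ps = 153, i.e. Ps = 83.
s = Ps − Pb = 83 − 72 = 11.

Required subsidy s = £11 per unit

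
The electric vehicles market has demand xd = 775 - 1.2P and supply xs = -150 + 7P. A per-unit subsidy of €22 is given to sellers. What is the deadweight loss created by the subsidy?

Deadweight loss = 10164/41

Pre-subsidy: 775 - 1.2P = -150 + 7P gives P* = 4625/41, x* = 26225/41.
With the subsidy, sellers receive Ps = Pb + 22 for each unit, where Pb is the price buyers pay.
Supply in terms of Pb becomes xs = -150 + 7(Pb + 22) = 4 + 7Pb. Setting this equal to demand: 775 - 1.2Pb = 4 + 7Pb, so Pb = 3855/41.
Sellers receive Ps = 3855/41 + 22 = 4757/41; x' = 775 − 1.2·(3855/41) = 27149/41.
The subsidy expands output by 27149/41 − 26225/41 = 924/41 past the efficient level; on those units the gap between marginal cost and willingness to pay runs from 0 up to 22.
DWL = ½ × 22 × 924/41 = 10164/41.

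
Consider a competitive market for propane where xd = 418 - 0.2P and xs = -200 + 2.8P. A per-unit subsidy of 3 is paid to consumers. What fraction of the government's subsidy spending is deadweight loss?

Pre-subsidy: 418 - 0.2P = -200 + 2.8P gives P* = 206, x* = 376.8.
With the rebate, buyers effectively pay Pb = Ps − 3, where Ps is the price sellers receive.
Demand in terms of Ps becomes xd = 418 − 0.2(Ps − 3) = 418.6 - 0.2Ps. Setting this equal to supply: 418.6 - 0.2Ps = -200 + 2.8Ps, so Ps = 206.2.
Buyers pay Pb = 206.2 − 3 = 203.2; x' = -200 + 2.8·206.2 = 377.36.
ΔCS = ½(376.8 + 377.36)(206 − 203.2) = 1055.824; ΔPS = ½(376.8 + 377.36)(206.2 − 206) = 75.416.
Government spending = 3 × 377.36 = 1132.08.
DWL = ½ × 3 × (377.36 − 376.8) = 0.84; fraction = 0.84 / 1132.08 = 7/9434.

DWL / government spending = 7/9434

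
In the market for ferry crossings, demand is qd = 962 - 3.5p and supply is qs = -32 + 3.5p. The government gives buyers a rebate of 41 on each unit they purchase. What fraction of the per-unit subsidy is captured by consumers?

Pre-subsidy: 962 - 3.5p = -32 + 3.5p gives p* = 142, q* = 465.
With the rebate, buyers effectively pay pb = ps − 41, where ps is the price sellers receive.
Demand in terms of ps becomes qd = 962 − 3.5(ps − 41) = 1105.5 - 3.5ps. Setting this equal to supply: 1105.5 - 3.5ps = -32 + 3.5ps, so ps = 162.5.
Buyers pay pb = 162.5 − 41 = 121.5; q' = -32 + 3.5·162.5 = 536.75.
Buyers' price falls by p* − pb = 142 − 121.5 = 20.5; sellers' price rises by ps − p* = 162.5 − 142 = 20.5.
So consumers capture 20.5/41 = 0.5 of each unit of subsidy.

Consumer share = 0.5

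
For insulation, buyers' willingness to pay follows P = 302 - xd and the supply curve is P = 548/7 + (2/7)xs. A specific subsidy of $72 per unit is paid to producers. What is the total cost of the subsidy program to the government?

Pre-subsidy: 302 - x = 548/7 + (2/7)x gives x* = 174 and P* = 128.
With the subsidy, sellers receive Ps = Pb + 72 for each unit, where Pb is the price buyers pay.
On the curves, Pb = 302 - x and Ps = 548/7 + (2/7)x; the wedge Ps − Pb = 72 gives 548/7 + (2/7)x − (302 - x) = 72, so x' = 230.
Then Pb = 302 − 1·230 = 72 and Ps = 548/7 + (2/7)·230 = 144.
Government outlay = subsidy × quantity = 72 × 230 = 16560.

Government cost = $16560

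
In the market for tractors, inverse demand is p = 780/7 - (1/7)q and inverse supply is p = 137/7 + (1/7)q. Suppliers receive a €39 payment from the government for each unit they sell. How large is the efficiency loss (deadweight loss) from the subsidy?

Pre-subsidy: 780/7 - (1/7)q = 137/7 + (1/7)q gives q* = 321.5 and p* = 65.5.
With the subsidy, sellers receive ps = pb + 39 for each unit, where pb is the price buyers pay.
On the curves, pb = 780/7 - (1/7)q and ps = 137/7 + (1/7)q; the wedge ps − pb = 39 gives 137/7 + (1/7)q − (780/7 - (1/7)q) = 39, so q' = 458.
Then pb = 780/7 − (1/7)·458 = 46 and ps = 137/7 + (1/7)·458 = 85.
The subsidy expands output by 458 − 321.5 = 136.5 past the efficient level; on those units the gap between marginal cost and willingness to pay runs from 0 up to 39.
DWL = ½ × 39 × 136.5 = 2661.75.

Deadweight loss = €2661.75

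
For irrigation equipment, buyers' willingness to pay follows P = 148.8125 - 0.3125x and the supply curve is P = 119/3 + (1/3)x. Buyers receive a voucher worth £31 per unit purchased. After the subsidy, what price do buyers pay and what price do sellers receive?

Buyers pay £81; sellers receive £112

Pre-subsidy: 148.8125 - 0.3125x = 119/3 + (1/3)x gives x* = 169 and P* = 96.
With the rebate, buyers effectively pay Pb = Ps − 31, where Ps is the price sellers receive.
On the curves, Pb = 148.8125 - 0.3125x and Ps = 119/3 + (1/3)x; the wedge Ps − Pb = 31 gives 119/3 + (1/3)x − (148.8125 - 0.3125x) = 31, so x' = 217.
Then Pb = 148.8125 − 0.3125·217 = 81 and Ps = 119/3 + (1/3)·217 = 112.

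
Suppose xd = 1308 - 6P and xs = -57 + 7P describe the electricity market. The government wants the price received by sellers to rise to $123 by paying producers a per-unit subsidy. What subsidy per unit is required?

At a seller price of 123, quantity supplied is -57 + 7·123 = 804.
Buyers absorb 804 only when they pay Pb with 1308 − 6·Pb = 804, i.e. Pb = 84.
s = Ps − Pb = 123 − 84 = 39.

Required subsidy s = $39 per unit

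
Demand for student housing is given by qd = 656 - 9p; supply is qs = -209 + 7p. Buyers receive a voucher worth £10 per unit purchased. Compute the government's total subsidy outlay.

Pre-subsidy: 656 - 9p = -209 + 7p gives p* = 54.0625, q* = 169.4375.
With the rebate, buyers effectively pay pb = ps − 10, where ps is the price sellers receive.
Demand in terms of ps becomes qd = 656 − 9(ps − 10) = 746 - 9ps. Setting this equal to supply: 746 - 9ps = -209 + 7ps, so ps = 59.6875.
Buyers pay pb = 59.6875 − 10 = 49.6875; q' = -209 + 7·59.6875 = 208.8125.
Government outlay = subsidy × quantity = 10 × 208.8125 = 2088.125.

Government cost = £2088.125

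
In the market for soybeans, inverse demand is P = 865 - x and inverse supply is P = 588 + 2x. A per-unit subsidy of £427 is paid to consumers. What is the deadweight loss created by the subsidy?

Deadweight loss = 182329/6

Pre-subsidy: 865 - x = 588 + 2x gives x* = 277/3 and P* = 2318/3.
With the rebate, buyers effectively pay Pb = Ps − 427, where Ps is the price sellers receive.
On the curves, Pb = 865 - x and Ps = 588 + 2x; the wedge Ps − Pb = 427 gives 588 + 2x − (865 - x) = 427, so x' = 704/3.
Then Pb = 865 − 1·(704/3) = 1891/3 and Ps = 588 + 2·(704/3) = 3172/3.
The subsidy expands output by 704/3 − 277/3 = 427/3 past the efficient level; on those units the gap between marginal cost and willingness to pay runs from 0 up to 427.
DWL = ½ × 427 × 427/3 = 182329/6.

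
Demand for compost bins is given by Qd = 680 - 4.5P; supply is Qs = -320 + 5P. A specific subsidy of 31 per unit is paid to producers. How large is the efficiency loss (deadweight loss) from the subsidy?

Deadweight loss = 43245/38

Pre-subsidy: 680 - 4.5P = -320 + 5P gives P* = 2000/19, Q* = 3920/19.
With the subsidy, sellers receive Ps = Pb + 31 for each unit, where Pb is the price buyers pay.
Supply in terms of Pb becomes Qs = -320 + 5(Pb + 31) = -165 + 5Pb. Setting this equal to demand: 680 - 4.5Pb = -165 + 5Pb, so Pb = 1690/19.
Sellers receive Ps = 1690/19 + 31 = 2279/19; Q' = 680 − 4.5·(1690/19) = 5315/19.
The subsidy expands output by 5315/19 − 3920/19 = 1395/19 past the efficient level; on those units the gap between marginal cost and willingness to pay runs from 0 up to 31.
DWL = ½ × 31 × 1395/19 = 43245/38.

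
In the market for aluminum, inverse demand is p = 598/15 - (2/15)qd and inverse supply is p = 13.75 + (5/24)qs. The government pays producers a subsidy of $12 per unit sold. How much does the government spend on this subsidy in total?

Government cost = 54888/41

Pre-subsidy: 598/15 - (2/15)q = 13.75 + (5/24)q gives q* = 3134/41 and p* = 3650/123.
With the subsidy, sellers receive ps = pb + 12 for each unit, where pb is the price buyers pay.
On the curves, pb = 598/15 - (2/15)q and ps = 13.75 + (5/24)q; the wedge ps − pb = 12 gives 13.75 + (5/24)q − (598/15 - (2/15)q) = 12, so q' = 4574/41.
Then pb = 598/15 − (2/15)·(4574/41) = 3074/123 and ps = 13.75 + (5/24)·(4574/41) = 4550/123.
Government outlay = subsidy × quantity = 12 × 4574/41 = 54888/41.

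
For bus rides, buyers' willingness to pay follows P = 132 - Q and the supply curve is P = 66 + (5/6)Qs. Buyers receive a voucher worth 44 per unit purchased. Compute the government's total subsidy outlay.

Government cost = 2640

Pre-subsidy: 132 - Q = 66 + (5/6)Q gives Q* = 36 and P* = 96.
With the rebate, buyers effectively pay Pb = Ps − 44, where Ps is the price sellers receive.
On the curves, Pb = 132 - Q and Ps = 66 + (5/6)Q; the wedge Ps − Pb = 44 gives 66 + (5/6)Q − (132 - Q) = 44, so Q' = 60.
Then Pb = 132 − 1·60 = 72 and Ps = 66 + (5/6)·60 = 116.
Government outlay = subsidy × quantity = 44 × 60 = 2640.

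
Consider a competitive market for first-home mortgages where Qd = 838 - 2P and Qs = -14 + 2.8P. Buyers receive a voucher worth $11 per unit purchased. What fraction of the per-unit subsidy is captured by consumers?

Consumer share = 7/12

Pre-subsidy: 838 - 2P = -14 + 2.8P gives P* = 177.5, Q* = 483.
With the rebate, buyers effectively pay Pb = Ps − 11, where Ps is the price sellers receive.
Demand in terms of Ps becomes Qd = 838 − 2(Ps − 11) = 860 - 2Ps. Setting this equal to supply: 860 - 2Ps = -14 + 2.8Ps, so Ps = 2185/12.
Buyers pay Pb = 2185/12 − 11 = 2053/12; Q' = -14 + 2.8·(2185/12) = 2975/6.
Buyers' price falls by P* − Pb = 177.5 − 2053/12 = 77/12; sellers' price rises by Ps − P* = 2185/12 − 177.5 = 55/12.
So consumers capture (77/12)/11 = 7/12 of each unit of subsidy.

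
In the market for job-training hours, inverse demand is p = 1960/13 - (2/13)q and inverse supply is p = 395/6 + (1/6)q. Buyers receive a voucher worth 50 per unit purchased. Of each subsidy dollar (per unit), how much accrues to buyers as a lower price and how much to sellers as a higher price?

Buyers gain 24 per unit; sellers gain 26 per unit

Pre-subsidy: 1960/13 - (2/13)q = 395/6 + (1/6)q gives q* = 265 and p* = 110.
With the rebate, buyers effectively pay pb = ps − 50, where ps is the price sellers receive.
On the curves, pb = 1960/13 - (2/13)q and ps = 395/6 + (1/6)q; the wedge ps − pb = 50 gives 395/6 + (1/6)q − (1960/13 - (2/13)q) = 50, so q' = 421.
Then pb = 1960/13 − (2/13)·421 = 86 and ps = 395/6 + (1/6)·421 = 136.
Buyers' price falls by p* − pb = 110 − 86 = 24; sellers' price rises by ps − p* = 136 − 110 = 26.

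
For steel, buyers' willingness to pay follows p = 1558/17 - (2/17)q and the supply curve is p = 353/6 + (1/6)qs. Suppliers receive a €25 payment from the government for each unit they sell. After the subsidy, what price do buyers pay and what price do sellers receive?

Pre-subsidy: 1558/17 - (2/17)q = 353/6 + (1/6)q gives q* = 3347/29 and p* = 2264/29.
With the subsidy, sellers receive ps = pb + 25 for each unit, where pb is the price buyers pay.
On the curves, pb = 1558/17 - (2/17)q and ps = 353/6 + (1/6)q; the wedge ps − pb = 25 gives 353/6 + (1/6)q − (1558/17 - (2/17)q) = 25, so q' = 5897/29.
Then pb = 1558/17 − (2/17)·(5897/29) = 1964/29 and ps = 353/6 + (1/6)·(5897/29) = 2689/29.

Buyers pay 1964/29; sellers receive 2689/29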